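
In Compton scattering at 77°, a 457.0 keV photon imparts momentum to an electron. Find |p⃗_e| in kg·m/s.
2.5418e-22 kg·m/s

The electron is initially at rest, so by conservation of momentum:
p⃗_e = p⃗₀ − p⃗'  (incident photon momentum minus scattered photon momentum)

Photon momentum magnitudes (p = h/λ = E/c):
λ₀ = hc/E₀ = 2.7130 pm → p₀ = h/λ₀ = 2.4423e-22 kg·m/s
Δλ = λ_C(1 − cos 77°) = 1.8805 pm
λ' = 4.5935 pm → p' = h/λ' = 1.4425e-22 kg·m/s

The scattered photon makes angle θ = 77° with the incident direction, so by the law of cosines:
|p⃗_e|² = p₀² + p'² − 2p₀p'cos θ
|p⃗_e|² = (2.4423e-22)² + (1.4425e-22)² − 2·2.4423e-22·1.4425e-22·cos(77°)
|p⃗_e| = 2.5418e-22 kg·m/s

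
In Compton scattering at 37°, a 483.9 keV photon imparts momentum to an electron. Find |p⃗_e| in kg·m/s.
1.5600e-22 kg·m/s

The electron is initially at rest, so by conservation of momentum:
p⃗_e = p⃗₀ − p⃗'  (incident photon momentum minus scattered photon momentum)

Photon momentum magnitudes (p = h/λ = E/c):
λ₀ = hc/E₀ = 2.5622 pm → p₀ = h/λ₀ = 2.5861e-22 kg·m/s
Δλ = λ_C(1 − cos 37°) = 0.4886 pm
λ' = 3.0508 pm → p' = h/λ' = 2.1719e-22 kg·m/s

The scattered photon makes angle θ = 37° with the incident direction, so by the law of cosines:
|p⃗_e|² = p₀² + p'² − 2p₀p'cos θ
|p⃗_e|² = (2.5861e-22)² + (2.1719e-22)² − 2·2.5861e-22·2.1719e-22·cos(37°)
|p⃗_e| = 1.5600e-22 kg·m/s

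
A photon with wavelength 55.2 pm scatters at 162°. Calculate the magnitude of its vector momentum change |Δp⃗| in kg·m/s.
2.2776e-23 kg·m/s

Photon momentum magnitude is p = h/λ.

Initial momentum:
p₀ = h/λ = 6.6261e-34/5.5200e-11 = 1.2004e-23 kg·m/s

After scattering:
λ' = λ + Δλ = 55.2 + 4.7339 = 59.9339 pm
p' = h/λ' = 6.6261e-34/5.9934e-11 = 1.1056e-23 kg·m/s

Momentum is a vector; the scattered photon's direction makes angle θ = 162° with the incident direction. The magnitude of the vector change Δp⃗ = p⃗₀ − p⃗' is found from the law of cosines:
|Δp⃗|² = p₀² + p'² − 2p₀p'cos θ
|Δp⃗|² = (1.2004e-23)² + (1.1056e-23)² − 2·1.2004e-23·1.1056e-23·cos(162°)
|Δp⃗| = 2.2776e-23 kg·m/s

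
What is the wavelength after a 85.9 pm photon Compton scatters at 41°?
86.4952 pm

Using the Compton scattering formula:
λ' = λ + Δλ = λ + λ_C(1 - cos θ)

Given:
- Initial wavelength λ = 85.9 pm
- Scattering angle θ = 41°
- Compton wavelength λ_C ≈ 2.4263 pm

Calculate the shift:
Δλ = 2.4263 × (1 - cos(41°))
Δλ = 2.4263 × 0.2453
Δλ = 0.5952 pm

Final wavelength:
λ' = 85.9 + 0.5952 = 86.4952 pm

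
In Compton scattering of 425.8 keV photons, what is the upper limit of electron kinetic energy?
266.1174 keV

Maximum energy transfer occurs at θ = 180° (backscattering).

Initial photon: E₀ = 425.8 keV → λ₀ = 2.9118 pm

Maximum Compton shift (at 180°):
Δλ_max = 2λ_C = 2 × 2.4263 = 4.8526 pm

Final wavelength:
λ' = 2.9118 + 4.8526 = 7.7644 pm

Minimum photon energy (maximum energy to electron):
E'_min = hc/λ' = 159.6826 keV

Maximum electron kinetic energy:
K_max = E₀ - E'_min = 425.8000 - 159.6826 = 266.1174 keV

(Intermediate values are shown rounded; full precision is carried through to the final answer.)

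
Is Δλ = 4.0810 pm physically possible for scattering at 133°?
Yes, consistent

Calculate the expected shift for θ = 133°:

Δλ_expected = λ_C(1 - cos(133°))
Δλ_expected = 2.4263 × (1 - cos(133°))
Δλ_expected = 2.4263 × 1.6820
Δλ_expected = 4.0810 pm

Given shift: 4.0810 pm
Expected shift: 4.0810 pm
Difference: 0.0000 pm

The values match. This is consistent with Compton scattering at the stated angle.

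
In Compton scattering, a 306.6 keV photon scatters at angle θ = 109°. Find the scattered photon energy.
170.7752 keV

First convert energy to wavelength:
λ = hc/E, with hc ≈ 1239.842 keV·pm (i.e. 1239.842 eV·nm)

For E = 306.6 keV = 306600 eV:
λ = 1239.842 keV·pm / 306.6 keV
λ = 4.0438 pm

Calculate the Compton shift:
Δλ = λ_C(1 - cos(109°)) = 2.4263 × 1.3256
Δλ = 3.2162 pm

Final wavelength:
λ' = 4.0438 + 3.2162 = 7.2601 pm

Final energy:
E' = hc/λ' = 1239.842 / 7.2601 = 170.7752 keV

(Intermediate values are shown rounded; full precision is carried through to the final answer.)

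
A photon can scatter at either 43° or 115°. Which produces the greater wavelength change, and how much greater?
115° produces the larger shift by a factor of 5.296

Calculate both shifts using Δλ = λ_C(1 - cos θ):

For θ₁ = 43°:
Δλ₁ = 2.4263 × (1 - cos(43°))
Δλ₁ = 2.4263 × 0.2686
Δλ₁ = 0.6518 pm

For θ₂ = 115°:
Δλ₂ = 2.4263 × (1 - cos(115°))
Δλ₂ = 2.4263 × 1.4226
Δλ₂ = 3.4517 pm

The 115° angle produces the larger shift.
Ratio: 3.4517/0.6518 = 5.296

(Intermediate values are shown rounded; full precision is carried through to the final answer.)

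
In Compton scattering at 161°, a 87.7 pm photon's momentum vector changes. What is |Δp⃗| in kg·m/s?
1.4523e-23 kg·m/s

Photon momentum magnitude is p = h/λ.

Initial momentum:
p₀ = h/λ = 6.6261e-34/8.7700e-11 = 7.5554e-24 kg·m/s

After scattering:
λ' = λ + Δλ = 87.7 + 4.7204 = 92.4204 pm
p' = h/λ' = 6.6261e-34/9.2420e-11 = 7.1695e-24 kg·m/s

Momentum is a vector; the scattered photon's direction makes angle θ = 161° with the incident direction. The magnitude of the vector change Δp⃗ = p⃗₀ − p⃗' is found from the law of cosines:
|Δp⃗|² = p₀² + p'² − 2p₀p'cos θ
|Δp⃗|² = (7.5554e-24)² + (7.1695e-24)² − 2·7.5554e-24·7.1695e-24·cos(161°)
|Δp⃗| = 1.4523e-23 kg·m/s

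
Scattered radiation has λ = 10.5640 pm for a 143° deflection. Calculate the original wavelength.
6.2000 pm

From λ' = λ + Δλ, we have λ = λ' - Δλ

First calculate the Compton shift:
Δλ = λ_C(1 - cos θ)
Δλ = 2.4263 × (1 - cos(143°))
Δλ = 2.4263 × 1.7986
Δλ = 4.3640 pm

Initial wavelength:
λ = λ' - Δλ
λ = 10.5640 - 4.3640
λ = 6.2000 pm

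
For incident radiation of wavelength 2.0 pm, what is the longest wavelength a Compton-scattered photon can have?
6.8526 pm (at θ = 180°)

The Compton shift is Δλ = λ_C(1 − cos θ).

Since cos θ ranges from −1 to 1, the factor (1 − cos θ) ranges from 0 to 2; the maximum shift occurs at θ = 180° (backscattering):
Δλ_max = 2λ_C = 2 × 2.4263 pm = 4.8526 pm

Maximum scattered wavelength:
λ'_max = λ₀ + Δλ_max = 2.0 + 4.8526 = 6.8526 pm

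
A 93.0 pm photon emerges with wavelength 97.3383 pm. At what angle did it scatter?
142.00°

First find the wavelength shift:
Δλ = λ' - λ = 97.3383 - 93.0 = 4.3383 pm

Using Δλ = λ_C(1 - cos θ), with λ_C = h/(m_e·c) ≈ 2.42631024 pm:
cos θ = 1 - Δλ/λ_C
cos θ = 1 - 4.3383/2.42631024
cos θ = -0.788024

θ = arccos(-0.788024)
θ = 142.00°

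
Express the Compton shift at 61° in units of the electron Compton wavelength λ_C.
0.5152 λ_C

The Compton shift formula is:
Δλ = λ_C(1 - cos θ)

Dividing both sides by λ_C:
Δλ/λ_C = 1 - cos θ

For θ = 61°:
Δλ/λ_C = 1 - cos(61°)
Δλ/λ_C = 1 - 0.4848
Δλ/λ_C = 0.5152

This means the shift is 0.5152 × λ_C = 1.2500 pm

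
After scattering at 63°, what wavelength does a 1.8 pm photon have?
3.1248 pm

Using the Compton scattering formula:
λ' = λ + Δλ = λ + λ_C(1 - cos θ)

Given:
- Initial wavelength λ = 1.8 pm
- Scattering angle θ = 63°
- Compton wavelength λ_C ≈ 2.4263 pm

Calculate the shift:
Δλ = 2.4263 × (1 - cos(63°))
Δλ = 2.4263 × 0.5460
Δλ = 1.3248 pm

Final wavelength:
λ' = 1.8 + 1.3248 = 3.1248 pm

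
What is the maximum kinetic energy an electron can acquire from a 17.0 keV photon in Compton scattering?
1.0606 keV

Maximum energy transfer occurs at θ = 180° (backscattering).

Initial photon: E₀ = 17.0 keV → λ₀ = 72.9319 pm

Maximum Compton shift (at 180°):
Δλ_max = 2λ_C = 2 × 2.4263 = 4.8526 pm

Final wavelength:
λ' = 72.9319 + 4.8526 = 77.7845 pm

Minimum photon energy (maximum energy to electron):
E'_min = hc/λ' = 15.9394 keV

Maximum electron kinetic energy:
K_max = E₀ - E'_min = 17.0000 - 15.9394 = 1.0606 keV

(Intermediate values are shown rounded; full precision is carried through to the final answer.)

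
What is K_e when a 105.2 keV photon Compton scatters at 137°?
27.6438 keV

By energy conservation: K_e = E_initial - E_final

First find the scattered photon energy:
Initial wavelength: λ = hc/E = 11.7856 pm
Compton shift: Δλ = λ_C(1 - cos(137°)) = 4.2008 pm
Final wavelength: λ' = 11.7856 + 4.2008 = 15.9864 pm
Final photon energy: E' = hc/λ' = 77.5562 keV

Electron kinetic energy:
K_e = E - E' = 105.2000 - 77.5562 = 27.6438 keV

(Intermediate values are shown rounded; full precision is carried through to the final answer.)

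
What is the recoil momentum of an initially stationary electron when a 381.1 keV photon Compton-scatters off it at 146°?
2.7928e-22 kg·m/s

The electron is initially at rest, so by conservation of momentum:
p⃗_e = p⃗₀ − p⃗'  (incident photon momentum minus scattered photon momentum)

Photon momentum magnitudes (p = h/λ = E/c):
λ₀ = hc/E₀ = 3.2533 pm → p₀ = h/λ₀ = 2.0367e-22 kg·m/s
Δλ = λ_C(1 − cos 146°) = 4.4378 pm
λ' = 7.6911 pm → p' = h/λ' = 8.6152e-23 kg·m/s

The scattered photon makes angle θ = 146° with the incident direction, so by the law of cosines:
|p⃗_e|² = p₀² + p'² − 2p₀p'cos θ
|p⃗_e|² = (2.0367e-22)² + (8.6152e-23)² − 2·2.0367e-22·8.6152e-23·cos(146°)
|p⃗_e| = 2.7928e-22 kg·m/s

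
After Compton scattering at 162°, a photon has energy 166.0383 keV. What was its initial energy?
453.6002 keV

Convert final energy to wavelength (hc ≈ 1239.842 keV·pm):
λ' = hc/E' = 1239.842 / 166.0383 = 7.4672 pm

Calculate the Compton shift:
Δλ = λ_C(1 - cos(162°))
Δλ = 2.4263 × (1 - cos(162°))
Δλ = 4.7339 pm

Initial wavelength:
λ = λ' - Δλ = 7.4672 - 4.7339 = 2.7333 pm

Initial energy:
E = hc/λ = 1239.842 / 2.7333 = 453.6002 keV

(Intermediate values are shown rounded; full precision is carried through to the final answer.)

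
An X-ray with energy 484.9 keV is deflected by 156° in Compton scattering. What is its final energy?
172.2061 keV

First convert energy to wavelength:
λ = hc/E, with hc ≈ 1239.842 keV·pm (i.e. 1239.842 eV·nm)

For E = 484.9 keV = 484900 eV:
λ = 1239.842 keV·pm / 484.9 keV
λ = 2.5569 pm

Calculate the Compton shift:
Δλ = λ_C(1 - cos(156°)) = 2.4263 × 1.9135
Δλ = 4.6429 pm

Final wavelength:
λ' = 2.5569 + 4.6429 = 7.1998 pm

Final energy:
E' = hc/λ' = 1239.842 / 7.1998 = 172.2061 keV

(Intermediate values are shown rounded; full precision is carried through to the final answer.)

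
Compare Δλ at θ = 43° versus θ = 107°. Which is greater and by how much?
107° produces the larger shift by a factor of 4.811

Calculate both shifts using Δλ = λ_C(1 - cos θ):

For θ₁ = 43°:
Δλ₁ = 2.4263 × (1 - cos(43°))
Δλ₁ = 2.4263 × 0.2686
Δλ₁ = 0.6518 pm

For θ₂ = 107°:
Δλ₂ = 2.4263 × (1 - cos(107°))
Δλ₂ = 2.4263 × 1.2924
Δλ₂ = 3.1357 pm

The 107° angle produces the larger shift.
Ratio: 3.1357/0.6518 = 4.811

(Intermediate values are shown rounded; full precision is carried through to the final answer.)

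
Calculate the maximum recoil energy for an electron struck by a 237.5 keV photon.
114.4144 keV

Maximum energy transfer occurs at θ = 180° (backscattering).

Initial photon: E₀ = 237.5 keV → λ₀ = 5.2204 pm

Maximum Compton shift (at 180°):
Δλ_max = 2λ_C = 2 × 2.4263 = 4.8526 pm

Final wavelength:
λ' = 5.2204 + 4.8526 = 10.0730 pm

Minimum photon energy (maximum energy to electron):
E'_min = hc/λ' = 123.0856 keV

Maximum electron kinetic energy:
K_max = E₀ - E'_min = 237.5000 - 123.0856 = 114.4144 keV

(Intermediate values are shown rounded; full precision is carried through to the final answer.)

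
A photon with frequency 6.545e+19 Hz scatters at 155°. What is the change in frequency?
3.288e+19 Hz (decrease)

Convert frequency to wavelength (c = 299792458 m/s):
λ₀ = c/f₀ = 299792458/6.545e+19 = 4.5804806e-12 m = 4.5805 pm

Calculate Compton shift:
Δλ = λ_C(1 - cos(155°)) = 4.6253 pm

Final wavelength:
λ' = λ₀ + Δλ = 4.5805 + 4.6253 = 9.2058 pm

Final frequency:
f' = c/λ' = 299792458/9.2057747e-12 = 3.2565696e+19 Hz

Frequency shift (decrease):
Δf = f₀ - f' = 6.545e+19 - 3.2565696e+19 = 3.288e+19 Hz

(Intermediate values are shown rounded; full precision is carried through to the final answer.)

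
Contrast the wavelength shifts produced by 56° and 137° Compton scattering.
137° produces the larger shift by a factor of 3.928

Calculate both shifts using Δλ = λ_C(1 - cos θ):

For θ₁ = 56°:
Δλ₁ = 2.4263 × (1 - cos(56°))
Δλ₁ = 2.4263 × 0.4408
Δλ₁ = 1.0695 pm

For θ₂ = 137°:
Δλ₂ = 2.4263 × (1 - cos(137°))
Δλ₂ = 2.4263 × 1.7314
Δλ₂ = 4.2008 pm

The 137° angle produces the larger shift.
Ratio: 4.2008/1.0695 = 3.928

(Intermediate values are shown rounded; full precision is carried through to the final answer.)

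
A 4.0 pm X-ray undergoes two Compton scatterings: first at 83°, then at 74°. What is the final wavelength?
7.8881 pm

Apply Compton shift twice:

First scattering at θ₁ = 83°:
Δλ₁ = λ_C(1 - cos(83°))
Δλ₁ = 2.4263 × 0.8781
Δλ₁ = 2.1306 pm

After first scattering:
λ₁ = 4.0 + 2.1306 = 6.1306 pm

Second scattering at θ₂ = 74°:
Δλ₂ = λ_C(1 - cos(74°))
Δλ₂ = 2.4263 × 0.7244
Δλ₂ = 1.7575 pm

Final wavelength:
λ₂ = 6.1306 + 1.7575 = 7.8881 pm

Total shift: Δλ_total = 2.1306 + 1.7575 = 3.8881 pm

(Intermediate values are shown rounded; full precision is carried through to the final answer.)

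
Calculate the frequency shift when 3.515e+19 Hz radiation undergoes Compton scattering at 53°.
3.577e+18 Hz (decrease)

Convert frequency to wavelength (c = 299792458 m/s):
λ₀ = c/f₀ = 299792458/3.515e+19 = 8.5289462e-12 m = 8.5289 pm

Calculate Compton shift:
Δλ = λ_C(1 - cos(53°)) = 0.9661 pm

Final wavelength:
λ' = λ₀ + Δλ = 8.5289 + 0.9661 = 9.4951 pm

Final frequency:
f' = c/λ' = 299792458/9.4950665e-12 = 3.1573498e+19 Hz

Frequency shift (decrease):
Δf = f₀ - f' = 3.515e+19 - 3.1573498e+19 = 3.577e+18 Hz

(Intermediate values are shown rounded; full precision is carried through to the final answer.)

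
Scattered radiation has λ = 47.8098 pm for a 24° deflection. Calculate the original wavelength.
47.6000 pm

From λ' = λ + Δλ, we have λ = λ' - Δλ

First calculate the Compton shift:
Δλ = λ_C(1 - cos θ)
Δλ = 2.4263 × (1 - cos(24°))
Δλ = 2.4263 × 0.0865
Δλ = 0.2098 pm

Initial wavelength:
λ = λ' - Δλ
λ = 47.8098 - 0.2098
λ = 47.6000 pm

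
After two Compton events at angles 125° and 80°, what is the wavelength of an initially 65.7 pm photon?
71.5230 pm

Apply Compton shift twice:

First scattering at θ₁ = 125°:
Δλ₁ = λ_C(1 - cos(125°))
Δλ₁ = 2.4263 × 1.5736
Δλ₁ = 3.8180 pm

After first scattering:
λ₁ = 65.7 + 3.8180 = 69.5180 pm

Second scattering at θ₂ = 80°:
Δλ₂ = λ_C(1 - cos(80°))
Δλ₂ = 2.4263 × 0.8264
Δλ₂ = 2.0050 pm

Final wavelength:
λ₂ = 69.5180 + 2.0050 = 71.5230 pm

Total shift: Δλ_total = 3.8180 + 2.0050 = 5.8230 pm

(Intermediate values are shown rounded; full precision is carried through to the final answer.)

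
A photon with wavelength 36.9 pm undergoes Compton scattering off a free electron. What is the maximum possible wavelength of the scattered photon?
41.7526 pm (at θ = 180°)

The Compton shift is Δλ = λ_C(1 − cos θ).

Since cos θ ranges from −1 to 1, the factor (1 − cos θ) ranges from 0 to 2; the maximum shift occurs at θ = 180° (backscattering):
Δλ_max = 2λ_C = 2 × 2.4263 pm = 4.8526 pm

Maximum scattered wavelength:
λ'_max = λ₀ + Δλ_max = 36.9 + 4.8526 = 41.7526 pm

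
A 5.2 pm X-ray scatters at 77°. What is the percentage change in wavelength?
36.1636%

Calculate the Compton shift:
Δλ = λ_C(1 - cos(77°))
Δλ = 2.4263 × (1 - cos(77°))
Δλ = 2.4263 × 0.7750
Δλ = 1.8805 pm

Percentage change:
(Δλ/λ₀) × 100 = (1.8805/5.2) × 100
= 36.1636%

(Intermediate values are shown rounded; full precision is carried through to the final answer.)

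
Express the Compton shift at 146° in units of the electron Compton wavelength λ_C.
1.8290 λ_C

The Compton shift formula is:
Δλ = λ_C(1 - cos θ)

Dividing both sides by λ_C:
Δλ/λ_C = 1 - cos θ

For θ = 146°:
Δλ/λ_C = 1 - cos(146°)
Δλ/λ_C = 1 - -0.8290
Δλ/λ_C = 1.8290

This means the shift is 1.8290 × λ_C = 4.4378 pm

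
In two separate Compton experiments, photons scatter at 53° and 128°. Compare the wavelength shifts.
128° produces the larger shift by a factor of 4.058

Calculate both shifts using Δλ = λ_C(1 - cos θ):

For θ₁ = 53°:
Δλ₁ = 2.4263 × (1 - cos(53°))
Δλ₁ = 2.4263 × 0.3982
Δλ₁ = 0.9661 pm

For θ₂ = 128°:
Δλ₂ = 2.4263 × (1 - cos(128°))
Δλ₂ = 2.4263 × 1.6157
Δλ₂ = 3.9201 pm

The 128° angle produces the larger shift.
Ratio: 3.9201/0.9661 = 4.058

(Intermediate values are shown rounded; full precision is carried through to the final answer.)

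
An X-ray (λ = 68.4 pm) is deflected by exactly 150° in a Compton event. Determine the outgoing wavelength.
72.9276 pm

Using the Compton formula: λ' = λ + λ_C(1 − cos θ)

For θ = 150°, cos θ = -√3/2 (exact) ≈ -0.8660, so:
1 − cos 150° = 1 − (-√3/2) ≈ 1.8660

Δλ = λ_C × 1.8660 = 2.4263 × 1.8660 = 4.5276 pm

λ' = 68.4 + 4.5276 = 72.9276 pm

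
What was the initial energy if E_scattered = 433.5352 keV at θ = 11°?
440.4000 keV

Convert final energy to wavelength (hc ≈ 1239.842 keV·pm):
λ' = hc/E' = 1239.842 / 433.5352 = 2.8598 pm

Calculate the Compton shift:
Δλ = λ_C(1 - cos(11°))
Δλ = 2.4263 × (1 - cos(11°))
Δλ = 0.0446 pm

Initial wavelength:
λ = λ' - Δλ = 2.8598 - 0.0446 = 2.8153 pm

Initial energy:
E = hc/λ = 1239.842 / 2.8153 = 440.4000 keV

(Intermediate values are shown rounded; full precision is carried through to the final answer.)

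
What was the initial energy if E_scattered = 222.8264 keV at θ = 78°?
340.4000 keV

Convert final energy to wavelength (hc ≈ 1239.842 keV·pm):
λ' = hc/E' = 1239.842 / 222.8264 = 5.5642 pm

Calculate the Compton shift:
Δλ = λ_C(1 - cos(78°))
Δλ = 2.4263 × (1 - cos(78°))
Δλ = 1.9219 pm

Initial wavelength:
λ = λ' - Δλ = 5.5642 - 1.9219 = 3.6423 pm

Initial energy:
E = hc/λ = 1239.842 / 3.6423 = 340.4000 keV

(Intermediate values are shown rounded; full precision is carried through to the final answer.)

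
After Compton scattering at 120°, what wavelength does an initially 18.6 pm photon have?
22.2395 pm

Using the Compton formula: λ' = λ + λ_C(1 − cos θ)

For θ = 120°, cos θ = -1/2 (exact) = -0.5000, so:
1 − cos 120° = 1 − (-1/2) = 1.5000

Δλ = λ_C × 1.5000 = 2.4263 × 1.5000 = 3.6395 pm

λ' = 18.6 + 3.6395 = 22.2395 pm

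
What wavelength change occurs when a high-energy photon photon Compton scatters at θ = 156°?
4.6429 pm

Using the Compton scattering formula:
Δλ = λ_C(1 - cos θ)

where λ_C = h/(m_e·c) ≈ 2.4263 pm is the Compton wavelength of an electron.

For θ = 156°:
cos(156°) = -0.9135
1 - cos(156°) = 1.9135

Δλ = 2.4263 × 1.9135
Δλ = 4.6429 pm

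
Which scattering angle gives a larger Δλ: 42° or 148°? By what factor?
148° produces the larger shift by a factor of 7.195

Calculate both shifts using Δλ = λ_C(1 - cos θ):

For θ₁ = 42°:
Δλ₁ = 2.4263 × (1 - cos(42°))
Δλ₁ = 2.4263 × 0.2569
Δλ₁ = 0.6232 pm

For θ₂ = 148°:
Δλ₂ = 2.4263 × (1 - cos(148°))
Δλ₂ = 2.4263 × 1.8480
Δλ₂ = 4.4839 pm

The 148° angle produces the larger shift.
Ratio: 4.4839/0.6232 = 7.195

(Intermediate values are shown rounded; full precision is carried through to the final answer.)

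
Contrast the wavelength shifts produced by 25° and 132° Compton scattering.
132° produces the larger shift by a factor of 17.815

Calculate both shifts using Δλ = λ_C(1 - cos θ):

For θ₁ = 25°:
Δλ₁ = 2.4263 × (1 - cos(25°))
Δλ₁ = 2.4263 × 0.0937
Δλ₁ = 0.2273 pm

For θ₂ = 132°:
Δλ₂ = 2.4263 × (1 - cos(132°))
Δλ₂ = 2.4263 × 1.6691
Δλ₂ = 4.0498 pm

The 132° angle produces the larger shift.
Ratio: 4.0498/0.2273 = 17.815

(Intermediate values are shown rounded; full precision is carried through to the final answer.)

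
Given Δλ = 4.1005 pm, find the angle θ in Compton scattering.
133.63°

From the Compton formula Δλ = λ_C(1 - cos θ), we can solve for θ:

cos θ = 1 - Δλ/λ_C

Given:
- Δλ = 4.1005 pm
- λ_C = h/(m_e·c) ≈ 2.42631024 pm

cos θ = 1 - 4.1005/2.42631024
cos θ = 1 - 1.690015
cos θ = -0.690015

θ = arccos(-0.690015)
θ = 133.63°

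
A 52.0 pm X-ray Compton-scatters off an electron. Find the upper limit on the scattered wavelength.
56.8526 pm (at θ = 180°)

The Compton shift is Δλ = λ_C(1 − cos θ).

Since cos θ ranges from −1 to 1, the factor (1 − cos θ) ranges from 0 to 2; the maximum shift occurs at θ = 180° (backscattering):
Δλ_max = 2λ_C = 2 × 2.4263 pm = 4.8526 pm

Maximum scattered wavelength:
λ'_max = λ₀ + Δλ_max = 52.0 + 4.8526 = 56.8526 pm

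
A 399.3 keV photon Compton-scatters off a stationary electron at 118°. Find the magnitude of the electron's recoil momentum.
2.7443e-22 kg·m/s

The electron is initially at rest, so by conservation of momentum:
p⃗_e = p⃗₀ − p⃗'  (incident photon momentum minus scattered photon momentum)

Photon momentum magnitudes (p = h/λ = E/c):
λ₀ = hc/E₀ = 3.1050 pm → p₀ = h/λ₀ = 2.1340e-22 kg·m/s
Δλ = λ_C(1 − cos 118°) = 3.5654 pm
λ' = 6.6704 pm → p' = h/λ' = 9.9335e-23 kg·m/s

The scattered photon makes angle θ = 118° with the incident direction, so by the law of cosines:
|p⃗_e|² = p₀² + p'² − 2p₀p'cos θ
|p⃗_e|² = (2.1340e-22)² + (9.9335e-23)² − 2·2.1340e-22·9.9335e-23·cos(118°)
|p⃗_e| = 2.7443e-22 kg·m/s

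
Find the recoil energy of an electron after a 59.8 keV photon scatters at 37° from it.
1.3767 keV

By energy conservation: K_e = E_initial - E_final

First find the scattered photon energy:
Initial wavelength: λ = hc/E = 20.7331 pm
Compton shift: Δλ = λ_C(1 - cos(37°)) = 0.4886 pm
Final wavelength: λ' = 20.7331 + 0.4886 = 21.2217 pm
Final photon energy: E' = hc/λ' = 58.4233 keV

Electron kinetic energy:
K_e = E - E' = 59.8000 - 58.4233 = 1.3767 keV

(Intermediate values are shown rounded; full precision is carried through to the final answer.)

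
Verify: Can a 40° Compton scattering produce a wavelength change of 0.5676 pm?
Yes, consistent

Calculate the expected shift for θ = 40°:

Δλ_expected = λ_C(1 - cos(40°))
Δλ_expected = 2.4263 × (1 - cos(40°))
Δλ_expected = 2.4263 × 0.2340
Δλ_expected = 0.5676 pm

Given shift: 0.5676 pm
Expected shift: 0.5676 pm
Difference: 0.0000 pm

The values match. This is consistent with Compton scattering at the stated angle.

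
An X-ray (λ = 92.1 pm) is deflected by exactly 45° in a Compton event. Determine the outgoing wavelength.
92.8106 pm

Using the Compton formula: λ' = λ + λ_C(1 − cos θ)

For θ = 45°, cos θ = √2/2 (exact) ≈ 0.7071, so:
1 − cos 45° = 1 − (√2/2) ≈ 0.2929

Δλ = λ_C × 0.2929 = 2.4263 × 0.2929 = 0.7106 pm

λ' = 92.1 + 0.7106 = 92.8106 pm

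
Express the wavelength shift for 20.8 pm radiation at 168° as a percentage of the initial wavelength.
23.0750%

Calculate the Compton shift:
Δλ = λ_C(1 - cos(168°))
Δλ = 2.4263 × (1 - cos(168°))
Δλ = 2.4263 × 1.9781
Δλ = 4.7996 pm

Percentage change:
(Δλ/λ₀) × 100 = (4.7996/20.8) × 100
= 23.0750%

(Intermediate values are shown rounded; full precision is carried through to the final answer.)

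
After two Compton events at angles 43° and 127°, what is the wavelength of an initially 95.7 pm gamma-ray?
100.2383 pm

Apply Compton shift twice:

First scattering at θ₁ = 43°:
Δλ₁ = λ_C(1 - cos(43°))
Δλ₁ = 2.4263 × 0.2686
Δλ₁ = 0.6518 pm

After first scattering:
λ₁ = 95.7 + 0.6518 = 96.3518 pm

Second scattering at θ₂ = 127°:
Δλ₂ = λ_C(1 - cos(127°))
Δλ₂ = 2.4263 × 1.6018
Δλ₂ = 3.8865 pm

Final wavelength:
λ₂ = 96.3518 + 3.8865 = 100.2383 pm

Total shift: Δλ_total = 0.6518 + 3.8865 = 4.5383 pm

(Intermediate values are shown rounded; full precision is carried through to the final answer.)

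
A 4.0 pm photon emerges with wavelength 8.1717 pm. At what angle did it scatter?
136.00°

First find the wavelength shift:
Δλ = λ' - λ = 8.1717 - 4.0 = 4.1717 pm

Using Δλ = λ_C(1 - cos θ), with λ_C = h/(m_e·c) ≈ 2.42631024 pm:
cos θ = 1 - Δλ/λ_C
cos θ = 1 - 4.1717/2.42631024
cos θ = -0.719360

θ = arccos(-0.719360)
θ = 136.00°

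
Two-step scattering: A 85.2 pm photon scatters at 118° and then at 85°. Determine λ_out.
90.9802 pm

Apply Compton shift twice:

First scattering at θ₁ = 118°:
Δλ₁ = λ_C(1 - cos(118°))
Δλ₁ = 2.4263 × 1.4695
Δλ₁ = 3.5654 pm

After first scattering:
λ₁ = 85.2 + 3.5654 = 88.7654 pm

Second scattering at θ₂ = 85°:
Δλ₂ = λ_C(1 - cos(85°))
Δλ₂ = 2.4263 × 0.9128
Δλ₂ = 2.2148 pm

Final wavelength:
λ₂ = 88.7654 + 2.2148 = 90.9802 pm

Total shift: Δλ_total = 3.5654 + 2.2148 = 5.7802 pm

(Intermediate values are shown rounded; full precision is carried through to the final answer.)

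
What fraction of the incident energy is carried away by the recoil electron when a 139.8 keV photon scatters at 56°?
0.1076 (or 10.76%)

Calculate initial and final photon energies:

Initial: E₀ = 139.8 keV → λ₀ = 8.8687 pm
Compton shift: Δλ = 1.0695 pm
Final wavelength: λ' = 9.9382 pm
Final energy: E' = 124.7550 keV

Fractional energy loss:
(E₀ - E')/E₀ = (139.8000 - 124.7550)/139.8000
= 15.0450/139.8000
= 0.1076
= 10.76%

(Intermediate values are shown rounded; full precision is carried through to the final answer.)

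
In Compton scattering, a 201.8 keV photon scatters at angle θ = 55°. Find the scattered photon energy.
172.7148 keV

First convert energy to wavelength:
λ = hc/E, with hc ≈ 1239.842 keV·pm (i.e. 1239.842 eV·nm)

For E = 201.8 keV = 201800 eV:
λ = 1239.842 keV·pm / 201.8 keV
λ = 6.1439 pm

Calculate the Compton shift:
Δλ = λ_C(1 - cos(55°)) = 2.4263 × 0.4264
Δλ = 1.0346 pm

Final wavelength:
λ' = 6.1439 + 1.0346 = 7.1786 pm

Final energy:
E' = hc/λ' = 1239.842 / 7.1786 = 172.7148 keV

(Intermediate values are shown rounded; full precision is carried through to the final answer.)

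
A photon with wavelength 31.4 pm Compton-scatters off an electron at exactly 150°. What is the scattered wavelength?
35.9276 pm

Using the Compton formula: λ' = λ + λ_C(1 − cos θ)

For θ = 150°, cos θ = -√3/2 (exact) ≈ -0.8660, so:
1 − cos 150° = 1 − (-√3/2) ≈ 1.8660

Δλ = λ_C × 1.8660 = 2.4263 × 1.8660 = 4.5276 pm

λ' = 31.4 + 4.5276 = 35.9276 pm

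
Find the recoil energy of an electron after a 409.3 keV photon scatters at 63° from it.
124.5384 keV

By energy conservation: K_e = E_initial - E_final

First find the scattered photon energy:
Initial wavelength: λ = hc/E = 3.0292 pm
Compton shift: Δλ = λ_C(1 - cos(63°)) = 1.3248 pm
Final wavelength: λ' = 3.0292 + 1.3248 = 4.3540 pm
Final photon energy: E' = hc/λ' = 284.7616 keV

Electron kinetic energy:
K_e = E - E' = 409.3000 - 284.7616 = 124.5384 keV

(Intermediate values are shown rounded; full precision is carried through to the final answer.)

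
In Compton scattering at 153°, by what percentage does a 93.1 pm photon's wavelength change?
4.9282%

Calculate the Compton shift:
Δλ = λ_C(1 - cos(153°))
Δλ = 2.4263 × (1 - cos(153°))
Δλ = 2.4263 × 1.8910
Δλ = 4.5882 pm

Percentage change:
(Δλ/λ₀) × 100 = (4.5882/93.1) × 100
= 4.9282%

(Intermediate values are shown rounded; full precision is carried through to the final answer.)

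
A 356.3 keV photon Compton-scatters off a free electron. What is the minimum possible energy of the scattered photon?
148.7979 keV (at θ = 180°)

The scattered photon has minimum energy when its wavelength is maximum, i.e., when the Compton shift Δλ = λ_C(1 − cos θ) is maximum. This occurs at θ = 180° (backscattering), giving Δλ_max = 2λ_C = 4.8526 pm.

Initial wavelength: λ₀ = hc/E₀ = 3.4798 pm
Maximum final wavelength: λ'_max = λ₀ + 2λ_C = 3.4798 + 4.8526 = 8.3324 pm
Minimum final energy: E'_min = hc/λ'_max = 148.7979 keV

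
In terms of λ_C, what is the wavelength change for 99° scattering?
1.1564 λ_C

The Compton shift formula is:
Δλ = λ_C(1 - cos θ)

Dividing both sides by λ_C:
Δλ/λ_C = 1 - cos θ

For θ = 99°:
Δλ/λ_C = 1 - cos(99°)
Δλ/λ_C = 1 - -0.1564
Δλ/λ_C = 1.1564

This means the shift is 1.1564 × λ_C = 2.8059 pm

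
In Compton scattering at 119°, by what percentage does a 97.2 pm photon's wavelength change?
3.7064%

Calculate the Compton shift:
Δλ = λ_C(1 - cos(119°))
Δλ = 2.4263 × (1 - cos(119°))
Δλ = 2.4263 × 1.4848
Δλ = 3.6026 pm

Percentage change:
(Δλ/λ₀) × 100 = (3.6026/97.2) × 100
= 3.7064%

(Intermediate values are shown rounded; full precision is carried through to the final answer.)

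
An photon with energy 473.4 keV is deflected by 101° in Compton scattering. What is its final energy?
225.0866 keV

First convert energy to wavelength:
λ = hc/E, with hc ≈ 1239.842 keV·pm (i.e. 1239.842 eV·nm)

For E = 473.4 keV = 473400 eV:
λ = 1239.842 keV·pm / 473.4 keV
λ = 2.6190 pm

Calculate the Compton shift:
Δλ = λ_C(1 - cos(101°)) = 2.4263 × 1.1908
Δλ = 2.8893 pm

Final wavelength:
λ' = 2.6190 + 2.8893 = 5.5083 pm

Final energy:
E' = hc/λ' = 1239.842 / 5.5083 = 225.0866 keV

(Intermediate values are shown rounded; full precision is carried through to the final answer.)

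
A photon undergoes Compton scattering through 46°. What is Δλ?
0.7409 pm

Using the Compton scattering formula:
Δλ = λ_C(1 - cos θ)

where λ_C = h/(m_e·c) ≈ 2.4263 pm is the Compton wavelength of an electron.

For θ = 46°:
cos(46°) = 0.6947
1 - cos(46°) = 0.3053

Δλ = 2.4263 × 0.3053
Δλ = 0.7409 pm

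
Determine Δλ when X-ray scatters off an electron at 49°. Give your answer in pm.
0.8345 pm

Using the Compton scattering formula:
Δλ = λ_C(1 - cos θ)

where λ_C = h/(m_e·c) ≈ 2.4263 pm is the Compton wavelength of an electron.

For θ = 49°:
cos(49°) = 0.6561
1 - cos(49°) = 0.3439

Δλ = 2.4263 × 0.3439
Δλ = 0.8345 pm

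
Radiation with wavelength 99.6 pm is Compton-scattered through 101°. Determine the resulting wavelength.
102.4893 pm

Using the Compton scattering formula:
λ' = λ + Δλ = λ + λ_C(1 - cos θ)

Given:
- Initial wavelength λ = 99.6 pm
- Scattering angle θ = 101°
- Compton wavelength λ_C ≈ 2.4263 pm

Calculate the shift:
Δλ = 2.4263 × (1 - cos(101°))
Δλ = 2.4263 × 1.1908
Δλ = 2.8893 pm

Final wavelength:
λ' = 99.6 + 2.8893 = 102.4893 pm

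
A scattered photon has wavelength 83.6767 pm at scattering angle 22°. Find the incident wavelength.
83.5000 pm

From λ' = λ + Δλ, we have λ = λ' - Δλ

First calculate the Compton shift:
Δλ = λ_C(1 - cos θ)
Δλ = 2.4263 × (1 - cos(22°))
Δλ = 2.4263 × 0.0728
Δλ = 0.1767 pm

Initial wavelength:
λ = λ' - Δλ
λ = 83.6767 - 0.1767
λ = 83.5000 pm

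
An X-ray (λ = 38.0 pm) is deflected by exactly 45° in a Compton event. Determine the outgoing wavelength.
38.7106 pm

Using the Compton formula: λ' = λ + λ_C(1 − cos θ)

For θ = 45°, cos θ = √2/2 (exact) ≈ 0.7071, so:
1 − cos 45° = 1 − (√2/2) ≈ 0.2929

Δλ = λ_C × 0.2929 = 2.4263 × 0.2929 = 0.7106 pm

λ' = 38.0 + 0.7106 = 38.7106 pm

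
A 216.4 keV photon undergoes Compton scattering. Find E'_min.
117.1650 keV (at θ = 180°)

The scattered photon has minimum energy when its wavelength is maximum, i.e., when the Compton shift Δλ = λ_C(1 − cos θ) is maximum. This occurs at θ = 180° (backscattering), giving Δλ_max = 2λ_C = 4.8526 pm.

Initial wavelength: λ₀ = hc/E₀ = 5.7294 pm
Maximum final wavelength: λ'_max = λ₀ + 2λ_C = 5.7294 + 4.8526 = 10.5820 pm
Minimum final energy: E'_min = hc/λ'_max = 117.1650 keV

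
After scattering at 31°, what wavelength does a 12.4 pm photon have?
12.7466 pm

Using the Compton scattering formula:
λ' = λ + Δλ = λ + λ_C(1 - cos θ)

Given:
- Initial wavelength λ = 12.4 pm
- Scattering angle θ = 31°
- Compton wavelength λ_C ≈ 2.4263 pm

Calculate the shift:
Δλ = 2.4263 × (1 - cos(31°))
Δλ = 2.4263 × 0.1428
Δλ = 0.3466 pm

Final wavelength:
λ' = 12.4 + 0.3466 = 12.7466 pm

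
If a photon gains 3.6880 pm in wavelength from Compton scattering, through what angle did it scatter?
121.33°

From the Compton formula Δλ = λ_C(1 - cos θ), we can solve for θ:

cos θ = 1 - Δλ/λ_C

Given:
- Δλ = 3.6880 pm
- λ_C = h/(m_e·c) ≈ 2.42631024 pm

cos θ = 1 - 3.6880/2.42631024
cos θ = 1 - 1.520003
cos θ = -0.520003

θ = arccos(-0.520003)
θ = 121.33°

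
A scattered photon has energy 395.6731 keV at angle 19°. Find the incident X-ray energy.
413.1000 keV

Convert final energy to wavelength (hc ≈ 1239.842 keV·pm):
λ' = hc/E' = 1239.842 / 395.6731 = 3.1335 pm

Calculate the Compton shift:
Δλ = λ_C(1 - cos(19°))
Δλ = 2.4263 × (1 - cos(19°))
Δλ = 0.1322 pm

Initial wavelength:
λ = λ' - Δλ = 3.1335 - 0.1322 = 3.0013 pm

Initial energy:
E = hc/λ = 1239.842 / 3.0013 = 413.1000 keV

(Intermediate values are shown rounded; full precision is carried through to the final answer.)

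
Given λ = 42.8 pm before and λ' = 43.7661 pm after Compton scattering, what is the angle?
53.00°

First find the wavelength shift:
Δλ = λ' - λ = 43.7661 - 42.8 = 0.9661 pm

Using Δλ = λ_C(1 - cos θ), with λ_C = h/(m_e·c) ≈ 2.42631024 pm:
cos θ = 1 - Δλ/λ_C
cos θ = 1 - 0.9661/2.42631024
cos θ = 0.601823

θ = arccos(0.601823)
θ = 53.00°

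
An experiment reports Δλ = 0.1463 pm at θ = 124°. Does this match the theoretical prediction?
No, inconsistent

Calculate the expected shift for θ = 124°:

Δλ_expected = λ_C(1 - cos(124°))
Δλ_expected = 2.4263 × (1 - cos(124°))
Δλ_expected = 2.4263 × 1.5592
Δλ_expected = 3.7831 pm

Given shift: 0.1463 pm
Expected shift: 3.7831 pm
Difference: 3.6368 pm

The values do not match. The given shift corresponds to θ ≈ 20.0°, not 124°.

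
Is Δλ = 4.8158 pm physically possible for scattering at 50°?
No, inconsistent

Calculate the expected shift for θ = 50°:

Δλ_expected = λ_C(1 - cos(50°))
Δλ_expected = 2.4263 × (1 - cos(50°))
Δλ_expected = 2.4263 × 0.3572
Δλ_expected = 0.8667 pm

Given shift: 4.8158 pm
Expected shift: 0.8667 pm
Difference: 3.9491 pm

The values do not match. The given shift corresponds to θ ≈ 170.0°, not 50°.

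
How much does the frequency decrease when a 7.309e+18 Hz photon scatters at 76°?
3.137e+17 Hz (decrease)

Convert frequency to wavelength (c = 299792458 m/s):
λ₀ = c/f₀ = 299792458/7.309e+18 = 4.1016891e-11 m = 41.0169 pm

Calculate Compton shift:
Δλ = λ_C(1 - cos(76°)) = 1.8393 pm

Final wavelength:
λ' = λ₀ + Δλ = 41.0169 + 1.8393 = 42.8562 pm

Final frequency:
f' = c/λ' = 299792458/4.2856224e-11 = 6.9953074e+18 Hz

Frequency shift (decrease):
Δf = f₀ - f' = 7.309e+18 - 6.9953074e+18 = 3.137e+17 Hz

(Intermediate values are shown rounded; full precision is carried through to the final answer.)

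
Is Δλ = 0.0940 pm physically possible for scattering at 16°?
Yes, consistent

Calculate the expected shift for θ = 16°:

Δλ_expected = λ_C(1 - cos(16°))
Δλ_expected = 2.4263 × (1 - cos(16°))
Δλ_expected = 2.4263 × 0.0387
Δλ_expected = 0.0940 pm

Given shift: 0.0940 pm
Expected shift: 0.0940 pm
Difference: 0.0000 pm

The values match. This is consistent with Compton scattering at the stated angle.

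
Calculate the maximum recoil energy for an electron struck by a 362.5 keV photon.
212.6317 keV

Maximum energy transfer occurs at θ = 180° (backscattering).

Initial photon: E₀ = 362.5 keV → λ₀ = 3.4203 pm

Maximum Compton shift (at 180°):
Δλ_max = 2λ_C = 2 × 2.4263 = 4.8526 pm

Final wavelength:
λ' = 3.4203 + 4.8526 = 8.2729 pm

Minimum photon energy (maximum energy to electron):
E'_min = hc/λ' = 149.8683 keV

Maximum electron kinetic energy:
K_max = E₀ - E'_min = 362.5000 - 149.8683 = 212.6317 keV

(Intermediate values are shown rounded; full precision is carried through to the final answer.)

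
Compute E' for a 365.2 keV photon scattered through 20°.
350.1101 keV

First convert energy to wavelength:
λ = hc/E, with hc ≈ 1239.842 keV·pm (i.e. 1239.842 eV·nm)

For E = 365.2 keV = 365200 eV:
λ = 1239.842 keV·pm / 365.2 keV
λ = 3.3950 pm

Calculate the Compton shift:
Δλ = λ_C(1 - cos(20°)) = 2.4263 × 0.0603
Δλ = 0.1463 pm

Final wavelength:
λ' = 3.3950 + 0.1463 = 3.5413 pm

Final energy:
E' = hc/λ' = 1239.842 / 3.5413 = 350.1101 keV

(Intermediate values are shown rounded; full precision is carried through to the final answer.)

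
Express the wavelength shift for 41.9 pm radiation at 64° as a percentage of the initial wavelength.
3.2522%

Calculate the Compton shift:
Δλ = λ_C(1 - cos(64°))
Δλ = 2.4263 × (1 - cos(64°))
Δλ = 2.4263 × 0.5616
Δλ = 1.3627 pm

Percentage change:
(Δλ/λ₀) × 100 = (1.3627/41.9) × 100
= 3.2522%

(Intermediate values are shown rounded; full precision is carried through to the final answer.)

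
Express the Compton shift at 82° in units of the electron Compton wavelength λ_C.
0.8608 λ_C

The Compton shift formula is:
Δλ = λ_C(1 - cos θ)

Dividing both sides by λ_C:
Δλ/λ_C = 1 - cos θ

For θ = 82°:
Δλ/λ_C = 1 - cos(82°)
Δλ/λ_C = 1 - 0.1392
Δλ/λ_C = 0.8608

This means the shift is 0.8608 × λ_C = 2.0886 pm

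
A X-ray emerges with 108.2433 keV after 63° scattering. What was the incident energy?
122.4000 keV

Convert final energy to wavelength (hc ≈ 1239.842 keV·pm):
λ' = hc/E' = 1239.842 / 108.2433 = 11.4542 pm

Calculate the Compton shift:
Δλ = λ_C(1 - cos(63°))
Δλ = 2.4263 × (1 - cos(63°))
Δλ = 1.3248 pm

Initial wavelength:
λ = λ' - Δλ = 11.4542 - 1.3248 = 10.1294 pm

Initial energy:
E = hc/λ = 1239.842 / 10.1294 = 122.4000 keV

(Intermediate values are shown rounded; full precision is carried through to the final answer.)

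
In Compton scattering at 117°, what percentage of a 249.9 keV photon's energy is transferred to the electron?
0.4156 (or 41.56%)

Calculate initial and final photon energies:

Initial: E₀ = 249.9 keV → λ₀ = 4.9614 pm
Compton shift: Δλ = 3.5278 pm
Final wavelength: λ' = 8.4892 pm
Final energy: E' = 146.0496 keV

Fractional energy loss:
(E₀ - E')/E₀ = (249.9000 - 146.0496)/249.9000
= 103.8504/249.9000
= 0.4156
= 41.56%

(Intermediate values are shown rounded; full precision is carried through to the final answer.)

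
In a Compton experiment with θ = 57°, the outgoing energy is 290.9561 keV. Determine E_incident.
392.7999 keV

Convert final energy to wavelength (hc ≈ 1239.842 keV·pm):
λ' = hc/E' = 1239.842 / 290.9561 = 4.2613 pm

Calculate the Compton shift:
Δλ = λ_C(1 - cos(57°))
Δλ = 2.4263 × (1 - cos(57°))
Δλ = 1.1048 pm

Initial wavelength:
λ = λ' - Δλ = 4.2613 - 1.1048 = 3.1564 pm

Initial energy:
E = hc/λ = 1239.842 / 3.1564 = 392.7999 keV

(Intermediate values are shown rounded; full precision is carried through to the final answer.)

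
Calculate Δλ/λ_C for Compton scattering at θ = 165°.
1.9659 λ_C

The Compton shift formula is:
Δλ = λ_C(1 - cos θ)

Dividing both sides by λ_C:
Δλ/λ_C = 1 - cos θ

For θ = 165°:
Δλ/λ_C = 1 - cos(165°)
Δλ/λ_C = 1 - -0.9659
Δλ/λ_C = 1.9659

This means the shift is 1.9659 × λ_C = 4.7699 pm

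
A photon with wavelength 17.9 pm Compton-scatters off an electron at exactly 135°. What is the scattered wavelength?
22.0420 pm

Using the Compton formula: λ' = λ + λ_C(1 − cos θ)

For θ = 135°, cos θ = -√2/2 (exact) ≈ -0.7071, so:
1 − cos 135° = 1 − (-√2/2) ≈ 1.7071

Δλ = λ_C × 1.7071 = 2.4263 × 1.7071 = 4.1420 pm

λ' = 17.9 + 4.1420 = 22.0420 pm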